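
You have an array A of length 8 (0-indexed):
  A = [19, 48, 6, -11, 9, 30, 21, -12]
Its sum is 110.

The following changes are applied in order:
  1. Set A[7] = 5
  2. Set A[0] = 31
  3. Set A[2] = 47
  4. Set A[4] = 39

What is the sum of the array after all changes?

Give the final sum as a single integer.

Answer: 210

Derivation:
Initial sum: 110
Change 1: A[7] -12 -> 5, delta = 17, sum = 127
Change 2: A[0] 19 -> 31, delta = 12, sum = 139
Change 3: A[2] 6 -> 47, delta = 41, sum = 180
Change 4: A[4] 9 -> 39, delta = 30, sum = 210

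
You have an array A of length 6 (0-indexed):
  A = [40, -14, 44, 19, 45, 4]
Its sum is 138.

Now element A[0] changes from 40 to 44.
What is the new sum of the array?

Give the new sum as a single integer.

Answer: 142

Derivation:
Old value at index 0: 40
New value at index 0: 44
Delta = 44 - 40 = 4
New sum = old_sum + delta = 138 + (4) = 142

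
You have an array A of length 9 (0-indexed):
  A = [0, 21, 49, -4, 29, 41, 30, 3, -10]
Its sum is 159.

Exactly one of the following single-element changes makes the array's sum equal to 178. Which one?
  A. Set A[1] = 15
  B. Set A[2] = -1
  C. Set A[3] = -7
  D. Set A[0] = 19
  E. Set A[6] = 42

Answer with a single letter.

Option A: A[1] 21->15, delta=-6, new_sum=159+(-6)=153
Option B: A[2] 49->-1, delta=-50, new_sum=159+(-50)=109
Option C: A[3] -4->-7, delta=-3, new_sum=159+(-3)=156
Option D: A[0] 0->19, delta=19, new_sum=159+(19)=178 <-- matches target
Option E: A[6] 30->42, delta=12, new_sum=159+(12)=171

Answer: D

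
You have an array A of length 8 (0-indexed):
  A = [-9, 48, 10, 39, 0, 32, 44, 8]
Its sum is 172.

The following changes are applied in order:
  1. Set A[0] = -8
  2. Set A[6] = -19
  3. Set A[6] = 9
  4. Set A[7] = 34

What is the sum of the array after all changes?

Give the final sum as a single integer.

Initial sum: 172
Change 1: A[0] -9 -> -8, delta = 1, sum = 173
Change 2: A[6] 44 -> -19, delta = -63, sum = 110
Change 3: A[6] -19 -> 9, delta = 28, sum = 138
Change 4: A[7] 8 -> 34, delta = 26, sum = 164

Answer: 164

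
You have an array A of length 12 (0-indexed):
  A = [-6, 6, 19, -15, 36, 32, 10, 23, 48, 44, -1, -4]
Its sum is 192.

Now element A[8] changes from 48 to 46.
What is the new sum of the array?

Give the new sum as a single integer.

Answer: 190

Derivation:
Old value at index 8: 48
New value at index 8: 46
Delta = 46 - 48 = -2
New sum = old_sum + delta = 192 + (-2) = 190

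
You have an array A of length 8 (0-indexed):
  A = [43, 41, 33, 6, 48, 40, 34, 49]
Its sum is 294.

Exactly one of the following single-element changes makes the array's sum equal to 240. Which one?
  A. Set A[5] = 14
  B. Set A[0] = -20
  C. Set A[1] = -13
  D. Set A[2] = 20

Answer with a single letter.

Answer: C

Derivation:
Option A: A[5] 40->14, delta=-26, new_sum=294+(-26)=268
Option B: A[0] 43->-20, delta=-63, new_sum=294+(-63)=231
Option C: A[1] 41->-13, delta=-54, new_sum=294+(-54)=240 <-- matches target
Option D: A[2] 33->20, delta=-13, new_sum=294+(-13)=281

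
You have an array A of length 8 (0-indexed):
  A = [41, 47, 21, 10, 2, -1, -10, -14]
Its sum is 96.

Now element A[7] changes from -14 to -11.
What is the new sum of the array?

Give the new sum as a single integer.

Old value at index 7: -14
New value at index 7: -11
Delta = -11 - -14 = 3
New sum = old_sum + delta = 96 + (3) = 99

Answer: 99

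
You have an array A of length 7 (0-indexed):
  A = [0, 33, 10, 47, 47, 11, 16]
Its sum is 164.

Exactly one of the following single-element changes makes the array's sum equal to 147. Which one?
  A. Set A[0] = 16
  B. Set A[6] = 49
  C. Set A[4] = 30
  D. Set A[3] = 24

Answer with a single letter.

Option A: A[0] 0->16, delta=16, new_sum=164+(16)=180
Option B: A[6] 16->49, delta=33, new_sum=164+(33)=197
Option C: A[4] 47->30, delta=-17, new_sum=164+(-17)=147 <-- matches target
Option D: A[3] 47->24, delta=-23, new_sum=164+(-23)=141

Answer: C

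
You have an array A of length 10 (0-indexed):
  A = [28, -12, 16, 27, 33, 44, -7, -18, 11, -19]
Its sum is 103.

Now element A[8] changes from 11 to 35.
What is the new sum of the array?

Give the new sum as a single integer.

Old value at index 8: 11
New value at index 8: 35
Delta = 35 - 11 = 24
New sum = old_sum + delta = 103 + (24) = 127

Answer: 127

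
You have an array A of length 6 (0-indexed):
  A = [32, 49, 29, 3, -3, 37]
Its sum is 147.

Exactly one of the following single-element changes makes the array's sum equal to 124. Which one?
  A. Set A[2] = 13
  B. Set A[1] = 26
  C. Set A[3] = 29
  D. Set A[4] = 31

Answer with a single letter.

Answer: B

Derivation:
Option A: A[2] 29->13, delta=-16, new_sum=147+(-16)=131
Option B: A[1] 49->26, delta=-23, new_sum=147+(-23)=124 <-- matches target
Option C: A[3] 3->29, delta=26, new_sum=147+(26)=173
Option D: A[4] -3->31, delta=34, new_sum=147+(34)=181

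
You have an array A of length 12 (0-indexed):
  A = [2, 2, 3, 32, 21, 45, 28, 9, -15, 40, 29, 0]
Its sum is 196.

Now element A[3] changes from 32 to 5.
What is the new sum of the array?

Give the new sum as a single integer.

Old value at index 3: 32
New value at index 3: 5
Delta = 5 - 32 = -27
New sum = old_sum + delta = 196 + (-27) = 169

Answer: 169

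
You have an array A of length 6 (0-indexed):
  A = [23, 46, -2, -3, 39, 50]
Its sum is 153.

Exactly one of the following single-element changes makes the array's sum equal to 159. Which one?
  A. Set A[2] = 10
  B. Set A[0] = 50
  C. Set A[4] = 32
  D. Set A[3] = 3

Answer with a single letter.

Option A: A[2] -2->10, delta=12, new_sum=153+(12)=165
Option B: A[0] 23->50, delta=27, new_sum=153+(27)=180
Option C: A[4] 39->32, delta=-7, new_sum=153+(-7)=146
Option D: A[3] -3->3, delta=6, new_sum=153+(6)=159 <-- matches target

Answer: D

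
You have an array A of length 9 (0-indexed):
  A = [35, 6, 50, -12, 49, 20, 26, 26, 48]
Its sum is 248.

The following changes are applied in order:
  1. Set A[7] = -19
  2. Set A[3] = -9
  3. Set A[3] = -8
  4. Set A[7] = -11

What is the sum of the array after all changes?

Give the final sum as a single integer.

Answer: 215

Derivation:
Initial sum: 248
Change 1: A[7] 26 -> -19, delta = -45, sum = 203
Change 2: A[3] -12 -> -9, delta = 3, sum = 206
Change 3: A[3] -9 -> -8, delta = 1, sum = 207
Change 4: A[7] -19 -> -11, delta = 8, sum = 215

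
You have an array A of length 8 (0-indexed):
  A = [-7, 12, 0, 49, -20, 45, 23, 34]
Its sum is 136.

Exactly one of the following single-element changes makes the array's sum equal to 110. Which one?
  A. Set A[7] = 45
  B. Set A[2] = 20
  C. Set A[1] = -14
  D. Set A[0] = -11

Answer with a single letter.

Option A: A[7] 34->45, delta=11, new_sum=136+(11)=147
Option B: A[2] 0->20, delta=20, new_sum=136+(20)=156
Option C: A[1] 12->-14, delta=-26, new_sum=136+(-26)=110 <-- matches target
Option D: A[0] -7->-11, delta=-4, new_sum=136+(-4)=132

Answer: C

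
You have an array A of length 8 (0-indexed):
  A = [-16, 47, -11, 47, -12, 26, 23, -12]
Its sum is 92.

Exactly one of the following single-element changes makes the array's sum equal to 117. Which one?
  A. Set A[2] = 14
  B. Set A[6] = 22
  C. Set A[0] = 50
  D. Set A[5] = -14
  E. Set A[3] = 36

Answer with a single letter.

Option A: A[2] -11->14, delta=25, new_sum=92+(25)=117 <-- matches target
Option B: A[6] 23->22, delta=-1, new_sum=92+(-1)=91
Option C: A[0] -16->50, delta=66, new_sum=92+(66)=158
Option D: A[5] 26->-14, delta=-40, new_sum=92+(-40)=52
Option E: A[3] 47->36, delta=-11, new_sum=92+(-11)=81

Answer: A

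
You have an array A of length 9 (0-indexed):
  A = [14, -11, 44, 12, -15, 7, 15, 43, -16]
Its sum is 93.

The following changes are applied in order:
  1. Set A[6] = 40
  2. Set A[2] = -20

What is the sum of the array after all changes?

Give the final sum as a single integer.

Answer: 54

Derivation:
Initial sum: 93
Change 1: A[6] 15 -> 40, delta = 25, sum = 118
Change 2: A[2] 44 -> -20, delta = -64, sum = 54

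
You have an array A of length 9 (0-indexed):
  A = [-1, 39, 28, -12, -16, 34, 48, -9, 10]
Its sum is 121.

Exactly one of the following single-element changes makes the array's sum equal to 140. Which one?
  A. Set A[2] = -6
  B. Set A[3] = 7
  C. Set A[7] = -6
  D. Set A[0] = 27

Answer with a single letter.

Option A: A[2] 28->-6, delta=-34, new_sum=121+(-34)=87
Option B: A[3] -12->7, delta=19, new_sum=121+(19)=140 <-- matches target
Option C: A[7] -9->-6, delta=3, new_sum=121+(3)=124
Option D: A[0] -1->27, delta=28, new_sum=121+(28)=149

Answer: B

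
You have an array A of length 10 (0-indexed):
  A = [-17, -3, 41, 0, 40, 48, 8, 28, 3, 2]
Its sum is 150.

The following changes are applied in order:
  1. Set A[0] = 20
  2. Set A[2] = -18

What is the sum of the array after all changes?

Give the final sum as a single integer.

Answer: 128

Derivation:
Initial sum: 150
Change 1: A[0] -17 -> 20, delta = 37, sum = 187
Change 2: A[2] 41 -> -18, delta = -59, sum = 128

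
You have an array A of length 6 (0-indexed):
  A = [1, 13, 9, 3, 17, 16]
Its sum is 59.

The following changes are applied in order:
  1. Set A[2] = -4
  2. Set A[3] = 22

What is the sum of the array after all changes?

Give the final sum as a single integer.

Answer: 65

Derivation:
Initial sum: 59
Change 1: A[2] 9 -> -4, delta = -13, sum = 46
Change 2: A[3] 3 -> 22, delta = 19, sum = 65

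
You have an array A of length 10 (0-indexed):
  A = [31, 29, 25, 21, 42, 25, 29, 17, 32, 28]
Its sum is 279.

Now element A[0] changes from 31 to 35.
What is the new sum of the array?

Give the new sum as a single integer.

Old value at index 0: 31
New value at index 0: 35
Delta = 35 - 31 = 4
New sum = old_sum + delta = 279 + (4) = 283

Answer: 283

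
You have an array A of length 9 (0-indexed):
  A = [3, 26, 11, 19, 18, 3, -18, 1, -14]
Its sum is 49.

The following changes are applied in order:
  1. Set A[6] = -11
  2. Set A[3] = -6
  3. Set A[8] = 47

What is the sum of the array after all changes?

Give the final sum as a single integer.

Answer: 92

Derivation:
Initial sum: 49
Change 1: A[6] -18 -> -11, delta = 7, sum = 56
Change 2: A[3] 19 -> -6, delta = -25, sum = 31
Change 3: A[8] -14 -> 47, delta = 61, sum = 92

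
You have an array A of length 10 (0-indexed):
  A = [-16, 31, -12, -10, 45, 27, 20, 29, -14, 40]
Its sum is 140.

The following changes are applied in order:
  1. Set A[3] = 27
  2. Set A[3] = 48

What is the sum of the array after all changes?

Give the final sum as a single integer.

Initial sum: 140
Change 1: A[3] -10 -> 27, delta = 37, sum = 177
Change 2: A[3] 27 -> 48, delta = 21, sum = 198

Answer: 198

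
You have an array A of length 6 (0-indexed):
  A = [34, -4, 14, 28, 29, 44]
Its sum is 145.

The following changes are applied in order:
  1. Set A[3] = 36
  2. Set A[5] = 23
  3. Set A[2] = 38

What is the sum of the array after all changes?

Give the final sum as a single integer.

Initial sum: 145
Change 1: A[3] 28 -> 36, delta = 8, sum = 153
Change 2: A[5] 44 -> 23, delta = -21, sum = 132
Change 3: A[2] 14 -> 38, delta = 24, sum = 156

Answer: 156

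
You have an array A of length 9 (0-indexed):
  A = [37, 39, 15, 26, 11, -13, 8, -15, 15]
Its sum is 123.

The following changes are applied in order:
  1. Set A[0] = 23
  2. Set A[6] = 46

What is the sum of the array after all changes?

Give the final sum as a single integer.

Answer: 147

Derivation:
Initial sum: 123
Change 1: A[0] 37 -> 23, delta = -14, sum = 109
Change 2: A[6] 8 -> 46, delta = 38, sum = 147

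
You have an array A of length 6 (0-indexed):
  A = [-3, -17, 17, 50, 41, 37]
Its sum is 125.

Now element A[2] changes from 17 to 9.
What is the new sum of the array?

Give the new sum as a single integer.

Answer: 117

Derivation:
Old value at index 2: 17
New value at index 2: 9
Delta = 9 - 17 = -8
New sum = old_sum + delta = 125 + (-8) = 117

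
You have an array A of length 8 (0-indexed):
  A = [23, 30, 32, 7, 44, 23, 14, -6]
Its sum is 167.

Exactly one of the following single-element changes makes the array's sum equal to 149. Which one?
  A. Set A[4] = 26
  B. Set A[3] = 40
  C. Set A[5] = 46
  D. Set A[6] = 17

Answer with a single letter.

Option A: A[4] 44->26, delta=-18, new_sum=167+(-18)=149 <-- matches target
Option B: A[3] 7->40, delta=33, new_sum=167+(33)=200
Option C: A[5] 23->46, delta=23, new_sum=167+(23)=190
Option D: A[6] 14->17, delta=3, new_sum=167+(3)=170

Answer: A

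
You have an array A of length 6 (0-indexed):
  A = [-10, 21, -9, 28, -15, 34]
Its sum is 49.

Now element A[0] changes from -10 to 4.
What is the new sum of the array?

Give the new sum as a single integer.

Old value at index 0: -10
New value at index 0: 4
Delta = 4 - -10 = 14
New sum = old_sum + delta = 49 + (14) = 63

Answer: 63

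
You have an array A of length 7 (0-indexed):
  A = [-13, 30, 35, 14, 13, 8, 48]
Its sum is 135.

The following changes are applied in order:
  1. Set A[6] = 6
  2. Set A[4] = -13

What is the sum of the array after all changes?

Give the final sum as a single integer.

Initial sum: 135
Change 1: A[6] 48 -> 6, delta = -42, sum = 93
Change 2: A[4] 13 -> -13, delta = -26, sum = 67

Answer: 67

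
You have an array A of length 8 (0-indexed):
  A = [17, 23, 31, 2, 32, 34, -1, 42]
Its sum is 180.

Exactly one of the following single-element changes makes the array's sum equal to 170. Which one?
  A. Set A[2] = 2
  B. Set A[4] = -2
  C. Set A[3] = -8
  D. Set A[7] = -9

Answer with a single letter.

Option A: A[2] 31->2, delta=-29, new_sum=180+(-29)=151
Option B: A[4] 32->-2, delta=-34, new_sum=180+(-34)=146
Option C: A[3] 2->-8, delta=-10, new_sum=180+(-10)=170 <-- matches target
Option D: A[7] 42->-9, delta=-51, new_sum=180+(-51)=129

Answer: C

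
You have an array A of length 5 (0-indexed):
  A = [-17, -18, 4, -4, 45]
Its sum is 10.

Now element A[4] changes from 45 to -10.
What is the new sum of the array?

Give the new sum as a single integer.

Answer: -45

Derivation:
Old value at index 4: 45
New value at index 4: -10
Delta = -10 - 45 = -55
New sum = old_sum + delta = 10 + (-55) = -45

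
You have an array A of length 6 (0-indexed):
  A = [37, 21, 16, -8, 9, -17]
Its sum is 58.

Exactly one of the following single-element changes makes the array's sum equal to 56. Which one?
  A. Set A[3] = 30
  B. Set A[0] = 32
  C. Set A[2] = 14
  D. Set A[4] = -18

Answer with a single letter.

Answer: C

Derivation:
Option A: A[3] -8->30, delta=38, new_sum=58+(38)=96
Option B: A[0] 37->32, delta=-5, new_sum=58+(-5)=53
Option C: A[2] 16->14, delta=-2, new_sum=58+(-2)=56 <-- matches target
Option D: A[4] 9->-18, delta=-27, new_sum=58+(-27)=31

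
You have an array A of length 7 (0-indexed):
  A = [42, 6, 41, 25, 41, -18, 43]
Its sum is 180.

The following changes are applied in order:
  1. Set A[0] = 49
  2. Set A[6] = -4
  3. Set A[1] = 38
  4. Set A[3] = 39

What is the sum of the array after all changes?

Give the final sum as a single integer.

Initial sum: 180
Change 1: A[0] 42 -> 49, delta = 7, sum = 187
Change 2: A[6] 43 -> -4, delta = -47, sum = 140
Change 3: A[1] 6 -> 38, delta = 32, sum = 172
Change 4: A[3] 25 -> 39, delta = 14, sum = 186

Answer: 186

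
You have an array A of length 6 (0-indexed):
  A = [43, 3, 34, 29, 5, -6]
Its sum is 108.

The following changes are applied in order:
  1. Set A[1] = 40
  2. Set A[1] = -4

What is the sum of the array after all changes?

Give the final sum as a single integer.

Answer: 101

Derivation:
Initial sum: 108
Change 1: A[1] 3 -> 40, delta = 37, sum = 145
Change 2: A[1] 40 -> -4, delta = -44, sum = 101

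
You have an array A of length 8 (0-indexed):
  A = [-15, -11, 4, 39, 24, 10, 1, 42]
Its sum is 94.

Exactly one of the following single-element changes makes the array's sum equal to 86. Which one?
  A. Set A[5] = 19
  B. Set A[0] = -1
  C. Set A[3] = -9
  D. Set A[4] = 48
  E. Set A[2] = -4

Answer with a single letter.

Answer: E

Derivation:
Option A: A[5] 10->19, delta=9, new_sum=94+(9)=103
Option B: A[0] -15->-1, delta=14, new_sum=94+(14)=108
Option C: A[3] 39->-9, delta=-48, new_sum=94+(-48)=46
Option D: A[4] 24->48, delta=24, new_sum=94+(24)=118
Option E: A[2] 4->-4, delta=-8, new_sum=94+(-8)=86 <-- matches target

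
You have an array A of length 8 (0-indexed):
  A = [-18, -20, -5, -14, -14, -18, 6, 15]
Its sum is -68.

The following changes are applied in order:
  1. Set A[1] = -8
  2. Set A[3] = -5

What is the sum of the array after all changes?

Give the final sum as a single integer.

Initial sum: -68
Change 1: A[1] -20 -> -8, delta = 12, sum = -56
Change 2: A[3] -14 -> -5, delta = 9, sum = -47

Answer: -47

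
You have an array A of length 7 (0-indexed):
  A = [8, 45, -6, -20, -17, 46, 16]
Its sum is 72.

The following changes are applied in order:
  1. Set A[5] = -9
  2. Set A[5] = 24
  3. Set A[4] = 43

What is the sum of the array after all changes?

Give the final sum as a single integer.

Answer: 110

Derivation:
Initial sum: 72
Change 1: A[5] 46 -> -9, delta = -55, sum = 17
Change 2: A[5] -9 -> 24, delta = 33, sum = 50
Change 3: A[4] -17 -> 43, delta = 60, sum = 110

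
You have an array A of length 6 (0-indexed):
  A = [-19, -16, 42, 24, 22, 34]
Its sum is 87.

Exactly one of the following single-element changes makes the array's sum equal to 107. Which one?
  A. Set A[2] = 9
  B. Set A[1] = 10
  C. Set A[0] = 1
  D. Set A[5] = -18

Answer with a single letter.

Option A: A[2] 42->9, delta=-33, new_sum=87+(-33)=54
Option B: A[1] -16->10, delta=26, new_sum=87+(26)=113
Option C: A[0] -19->1, delta=20, new_sum=87+(20)=107 <-- matches target
Option D: A[5] 34->-18, delta=-52, new_sum=87+(-52)=35

Answer: C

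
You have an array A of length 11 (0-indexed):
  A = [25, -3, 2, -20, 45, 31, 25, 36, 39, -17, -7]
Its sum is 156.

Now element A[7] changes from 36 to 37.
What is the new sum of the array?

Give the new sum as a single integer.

Old value at index 7: 36
New value at index 7: 37
Delta = 37 - 36 = 1
New sum = old_sum + delta = 156 + (1) = 157

Answer: 157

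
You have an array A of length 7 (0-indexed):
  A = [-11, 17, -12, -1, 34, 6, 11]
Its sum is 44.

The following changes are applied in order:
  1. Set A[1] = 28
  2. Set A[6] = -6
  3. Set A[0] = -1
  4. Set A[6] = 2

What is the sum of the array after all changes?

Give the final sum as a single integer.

Initial sum: 44
Change 1: A[1] 17 -> 28, delta = 11, sum = 55
Change 2: A[6] 11 -> -6, delta = -17, sum = 38
Change 3: A[0] -11 -> -1, delta = 10, sum = 48
Change 4: A[6] -6 -> 2, delta = 8, sum = 56

Answer: 56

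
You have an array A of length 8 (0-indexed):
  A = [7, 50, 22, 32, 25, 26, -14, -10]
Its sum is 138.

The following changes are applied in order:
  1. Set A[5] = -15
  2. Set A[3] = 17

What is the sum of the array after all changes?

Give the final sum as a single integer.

Initial sum: 138
Change 1: A[5] 26 -> -15, delta = -41, sum = 97
Change 2: A[3] 32 -> 17, delta = -15, sum = 82

Answer: 82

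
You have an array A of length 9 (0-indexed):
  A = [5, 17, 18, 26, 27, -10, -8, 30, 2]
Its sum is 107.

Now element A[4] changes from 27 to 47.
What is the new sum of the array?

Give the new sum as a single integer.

Answer: 127

Derivation:
Old value at index 4: 27
New value at index 4: 47
Delta = 47 - 27 = 20
New sum = old_sum + delta = 107 + (20) = 127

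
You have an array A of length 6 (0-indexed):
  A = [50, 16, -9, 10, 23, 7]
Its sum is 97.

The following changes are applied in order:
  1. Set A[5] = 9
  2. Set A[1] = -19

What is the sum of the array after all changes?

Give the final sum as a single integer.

Initial sum: 97
Change 1: A[5] 7 -> 9, delta = 2, sum = 99
Change 2: A[1] 16 -> -19, delta = -35, sum = 64

Answer: 64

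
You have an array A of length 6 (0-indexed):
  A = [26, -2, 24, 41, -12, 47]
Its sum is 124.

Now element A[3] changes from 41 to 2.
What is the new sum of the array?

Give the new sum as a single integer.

Answer: 85

Derivation:
Old value at index 3: 41
New value at index 3: 2
Delta = 2 - 41 = -39
New sum = old_sum + delta = 124 + (-39) = 85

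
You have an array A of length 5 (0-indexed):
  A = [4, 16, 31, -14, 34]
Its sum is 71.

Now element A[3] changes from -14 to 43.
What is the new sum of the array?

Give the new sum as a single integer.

Answer: 128

Derivation:
Old value at index 3: -14
New value at index 3: 43
Delta = 43 - -14 = 57
New sum = old_sum + delta = 71 + (57) = 128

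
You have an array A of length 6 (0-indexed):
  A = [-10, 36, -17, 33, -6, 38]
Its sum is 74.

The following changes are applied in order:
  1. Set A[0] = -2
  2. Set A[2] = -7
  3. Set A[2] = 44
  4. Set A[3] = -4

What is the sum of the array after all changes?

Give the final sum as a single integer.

Answer: 106

Derivation:
Initial sum: 74
Change 1: A[0] -10 -> -2, delta = 8, sum = 82
Change 2: A[2] -17 -> -7, delta = 10, sum = 92
Change 3: A[2] -7 -> 44, delta = 51, sum = 143
Change 4: A[3] 33 -> -4, delta = -37, sum = 106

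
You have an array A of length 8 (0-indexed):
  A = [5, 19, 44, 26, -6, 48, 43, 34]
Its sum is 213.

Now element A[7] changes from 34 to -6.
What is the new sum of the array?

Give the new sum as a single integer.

Answer: 173

Derivation:
Old value at index 7: 34
New value at index 7: -6
Delta = -6 - 34 = -40
New sum = old_sum + delta = 213 + (-40) = 173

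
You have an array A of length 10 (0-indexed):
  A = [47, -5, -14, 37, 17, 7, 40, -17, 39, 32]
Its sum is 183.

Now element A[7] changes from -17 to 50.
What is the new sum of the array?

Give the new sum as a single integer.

Answer: 250

Derivation:
Old value at index 7: -17
New value at index 7: 50
Delta = 50 - -17 = 67
New sum = old_sum + delta = 183 + (67) = 250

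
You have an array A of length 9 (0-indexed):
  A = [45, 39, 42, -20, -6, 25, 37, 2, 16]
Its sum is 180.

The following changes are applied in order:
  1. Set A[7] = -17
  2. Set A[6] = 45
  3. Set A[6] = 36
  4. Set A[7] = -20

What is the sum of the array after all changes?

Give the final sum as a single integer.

Answer: 157

Derivation:
Initial sum: 180
Change 1: A[7] 2 -> -17, delta = -19, sum = 161
Change 2: A[6] 37 -> 45, delta = 8, sum = 169
Change 3: A[6] 45 -> 36, delta = -9, sum = 160
Change 4: A[7] -17 -> -20, delta = -3, sum = 157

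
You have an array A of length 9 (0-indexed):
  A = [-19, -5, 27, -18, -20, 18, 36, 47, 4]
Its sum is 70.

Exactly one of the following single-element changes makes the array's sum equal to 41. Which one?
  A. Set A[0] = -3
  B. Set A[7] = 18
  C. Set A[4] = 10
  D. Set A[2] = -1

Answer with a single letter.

Option A: A[0] -19->-3, delta=16, new_sum=70+(16)=86
Option B: A[7] 47->18, delta=-29, new_sum=70+(-29)=41 <-- matches target
Option C: A[4] -20->10, delta=30, new_sum=70+(30)=100
Option D: A[2] 27->-1, delta=-28, new_sum=70+(-28)=42

Answer: B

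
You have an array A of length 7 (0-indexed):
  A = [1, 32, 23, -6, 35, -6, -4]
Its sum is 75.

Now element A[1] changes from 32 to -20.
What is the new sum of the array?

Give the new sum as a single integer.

Answer: 23

Derivation:
Old value at index 1: 32
New value at index 1: -20
Delta = -20 - 32 = -52
New sum = old_sum + delta = 75 + (-52) = 23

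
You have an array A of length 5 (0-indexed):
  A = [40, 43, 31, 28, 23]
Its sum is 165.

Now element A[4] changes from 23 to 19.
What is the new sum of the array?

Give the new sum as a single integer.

Old value at index 4: 23
New value at index 4: 19
Delta = 19 - 23 = -4
New sum = old_sum + delta = 165 + (-4) = 161

Answer: 161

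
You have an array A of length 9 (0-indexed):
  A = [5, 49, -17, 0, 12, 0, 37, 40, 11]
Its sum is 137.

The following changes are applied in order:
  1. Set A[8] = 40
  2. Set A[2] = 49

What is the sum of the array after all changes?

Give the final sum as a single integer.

Answer: 232

Derivation:
Initial sum: 137
Change 1: A[8] 11 -> 40, delta = 29, sum = 166
Change 2: A[2] -17 -> 49, delta = 66, sum = 232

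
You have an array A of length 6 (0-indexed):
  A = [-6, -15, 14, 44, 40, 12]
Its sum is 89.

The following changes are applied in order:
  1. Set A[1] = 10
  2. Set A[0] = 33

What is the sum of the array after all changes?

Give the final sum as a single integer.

Answer: 153

Derivation:
Initial sum: 89
Change 1: A[1] -15 -> 10, delta = 25, sum = 114
Change 2: A[0] -6 -> 33, delta = 39, sum = 153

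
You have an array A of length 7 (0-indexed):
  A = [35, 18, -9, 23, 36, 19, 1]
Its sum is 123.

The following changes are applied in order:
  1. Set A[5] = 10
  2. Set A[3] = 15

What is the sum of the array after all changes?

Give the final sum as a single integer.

Initial sum: 123
Change 1: A[5] 19 -> 10, delta = -9, sum = 114
Change 2: A[3] 23 -> 15, delta = -8, sum = 106

Answer: 106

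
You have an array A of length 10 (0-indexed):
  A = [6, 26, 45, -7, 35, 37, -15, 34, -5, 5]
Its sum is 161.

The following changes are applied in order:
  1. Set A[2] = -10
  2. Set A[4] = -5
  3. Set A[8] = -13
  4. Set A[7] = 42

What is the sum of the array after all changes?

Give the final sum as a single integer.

Answer: 66

Derivation:
Initial sum: 161
Change 1: A[2] 45 -> -10, delta = -55, sum = 106
Change 2: A[4] 35 -> -5, delta = -40, sum = 66
Change 3: A[8] -5 -> -13, delta = -8, sum = 58
Change 4: A[7] 34 -> 42, delta = 8, sum = 66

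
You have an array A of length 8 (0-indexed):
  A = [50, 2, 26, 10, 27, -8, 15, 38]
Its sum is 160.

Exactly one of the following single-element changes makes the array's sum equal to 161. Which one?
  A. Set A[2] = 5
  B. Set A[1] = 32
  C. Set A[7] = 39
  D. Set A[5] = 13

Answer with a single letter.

Option A: A[2] 26->5, delta=-21, new_sum=160+(-21)=139
Option B: A[1] 2->32, delta=30, new_sum=160+(30)=190
Option C: A[7] 38->39, delta=1, new_sum=160+(1)=161 <-- matches target
Option D: A[5] -8->13, delta=21, new_sum=160+(21)=181

Answer: C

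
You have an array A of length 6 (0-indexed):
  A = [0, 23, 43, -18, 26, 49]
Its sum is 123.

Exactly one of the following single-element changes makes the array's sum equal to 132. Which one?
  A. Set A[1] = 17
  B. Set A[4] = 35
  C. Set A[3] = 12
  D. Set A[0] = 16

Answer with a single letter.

Option A: A[1] 23->17, delta=-6, new_sum=123+(-6)=117
Option B: A[4] 26->35, delta=9, new_sum=123+(9)=132 <-- matches target
Option C: A[3] -18->12, delta=30, new_sum=123+(30)=153
Option D: A[0] 0->16, delta=16, new_sum=123+(16)=139

Answer: B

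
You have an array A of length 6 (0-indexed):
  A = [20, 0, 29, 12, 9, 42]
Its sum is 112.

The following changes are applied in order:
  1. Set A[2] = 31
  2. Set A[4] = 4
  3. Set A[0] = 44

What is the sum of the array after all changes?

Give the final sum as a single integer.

Initial sum: 112
Change 1: A[2] 29 -> 31, delta = 2, sum = 114
Change 2: A[4] 9 -> 4, delta = -5, sum = 109
Change 3: A[0] 20 -> 44, delta = 24, sum = 133

Answer: 133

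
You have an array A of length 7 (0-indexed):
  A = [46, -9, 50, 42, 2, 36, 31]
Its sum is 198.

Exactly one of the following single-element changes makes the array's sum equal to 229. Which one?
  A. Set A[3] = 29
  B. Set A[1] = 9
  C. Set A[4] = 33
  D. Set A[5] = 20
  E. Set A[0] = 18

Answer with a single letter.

Option A: A[3] 42->29, delta=-13, new_sum=198+(-13)=185
Option B: A[1] -9->9, delta=18, new_sum=198+(18)=216
Option C: A[4] 2->33, delta=31, new_sum=198+(31)=229 <-- matches target
Option D: A[5] 36->20, delta=-16, new_sum=198+(-16)=182
Option E: A[0] 46->18, delta=-28, new_sum=198+(-28)=170

Answer: C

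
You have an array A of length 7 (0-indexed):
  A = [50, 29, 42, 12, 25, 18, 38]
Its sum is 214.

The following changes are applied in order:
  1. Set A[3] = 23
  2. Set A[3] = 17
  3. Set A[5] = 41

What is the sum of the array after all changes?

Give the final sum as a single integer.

Initial sum: 214
Change 1: A[3] 12 -> 23, delta = 11, sum = 225
Change 2: A[3] 23 -> 17, delta = -6, sum = 219
Change 3: A[5] 18 -> 41, delta = 23, sum = 242

Answer: 242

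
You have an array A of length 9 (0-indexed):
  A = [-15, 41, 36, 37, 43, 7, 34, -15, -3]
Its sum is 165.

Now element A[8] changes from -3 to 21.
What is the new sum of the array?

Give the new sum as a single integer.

Answer: 189

Derivation:
Old value at index 8: -3
New value at index 8: 21
Delta = 21 - -3 = 24
New sum = old_sum + delta = 165 + (24) = 189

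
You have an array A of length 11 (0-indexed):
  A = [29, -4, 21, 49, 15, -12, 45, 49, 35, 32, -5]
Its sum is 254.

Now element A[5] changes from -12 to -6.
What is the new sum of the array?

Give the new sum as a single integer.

Answer: 260

Derivation:
Old value at index 5: -12
New value at index 5: -6
Delta = -6 - -12 = 6
New sum = old_sum + delta = 254 + (6) = 260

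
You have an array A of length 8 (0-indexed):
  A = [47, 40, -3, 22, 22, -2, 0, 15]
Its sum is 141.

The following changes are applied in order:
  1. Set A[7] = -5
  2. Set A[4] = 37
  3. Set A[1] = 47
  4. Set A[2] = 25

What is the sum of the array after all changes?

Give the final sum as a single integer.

Answer: 171

Derivation:
Initial sum: 141
Change 1: A[7] 15 -> -5, delta = -20, sum = 121
Change 2: A[4] 22 -> 37, delta = 15, sum = 136
Change 3: A[1] 40 -> 47, delta = 7, sum = 143
Change 4: A[2] -3 -> 25, delta = 28, sum = 171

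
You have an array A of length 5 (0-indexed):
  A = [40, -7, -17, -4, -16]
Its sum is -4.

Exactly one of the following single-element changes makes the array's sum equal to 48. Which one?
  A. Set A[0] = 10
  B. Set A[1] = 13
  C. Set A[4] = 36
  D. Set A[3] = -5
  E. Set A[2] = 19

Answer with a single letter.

Option A: A[0] 40->10, delta=-30, new_sum=-4+(-30)=-34
Option B: A[1] -7->13, delta=20, new_sum=-4+(20)=16
Option C: A[4] -16->36, delta=52, new_sum=-4+(52)=48 <-- matches target
Option D: A[3] -4->-5, delta=-1, new_sum=-4+(-1)=-5
Option E: A[2] -17->19, delta=36, new_sum=-4+(36)=32

Answer: C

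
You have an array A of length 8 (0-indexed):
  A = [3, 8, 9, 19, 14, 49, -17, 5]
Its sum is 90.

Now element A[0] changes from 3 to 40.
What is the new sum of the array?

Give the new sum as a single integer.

Old value at index 0: 3
New value at index 0: 40
Delta = 40 - 3 = 37
New sum = old_sum + delta = 90 + (37) = 127

Answer: 127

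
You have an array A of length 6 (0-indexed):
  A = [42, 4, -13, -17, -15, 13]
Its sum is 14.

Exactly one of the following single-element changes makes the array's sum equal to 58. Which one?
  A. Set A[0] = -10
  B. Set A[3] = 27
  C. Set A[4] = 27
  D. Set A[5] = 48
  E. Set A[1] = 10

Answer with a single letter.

Option A: A[0] 42->-10, delta=-52, new_sum=14+(-52)=-38
Option B: A[3] -17->27, delta=44, new_sum=14+(44)=58 <-- matches target
Option C: A[4] -15->27, delta=42, new_sum=14+(42)=56
Option D: A[5] 13->48, delta=35, new_sum=14+(35)=49
Option E: A[1] 4->10, delta=6, new_sum=14+(6)=20

Answer: B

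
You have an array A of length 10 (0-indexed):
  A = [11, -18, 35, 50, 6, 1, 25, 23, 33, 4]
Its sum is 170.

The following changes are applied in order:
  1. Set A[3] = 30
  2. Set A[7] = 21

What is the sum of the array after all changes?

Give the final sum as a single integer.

Initial sum: 170
Change 1: A[3] 50 -> 30, delta = -20, sum = 150
Change 2: A[7] 23 -> 21, delta = -2, sum = 148

Answer: 148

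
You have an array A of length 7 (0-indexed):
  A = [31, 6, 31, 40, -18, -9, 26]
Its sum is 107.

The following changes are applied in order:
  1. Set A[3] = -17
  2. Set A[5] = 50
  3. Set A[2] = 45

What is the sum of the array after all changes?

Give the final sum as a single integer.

Initial sum: 107
Change 1: A[3] 40 -> -17, delta = -57, sum = 50
Change 2: A[5] -9 -> 50, delta = 59, sum = 109
Change 3: A[2] 31 -> 45, delta = 14, sum = 123

Answer: 123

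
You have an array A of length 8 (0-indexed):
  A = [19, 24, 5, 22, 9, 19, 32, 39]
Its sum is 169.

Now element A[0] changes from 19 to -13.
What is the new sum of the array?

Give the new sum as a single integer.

Old value at index 0: 19
New value at index 0: -13
Delta = -13 - 19 = -32
New sum = old_sum + delta = 169 + (-32) = 137

Answer: 137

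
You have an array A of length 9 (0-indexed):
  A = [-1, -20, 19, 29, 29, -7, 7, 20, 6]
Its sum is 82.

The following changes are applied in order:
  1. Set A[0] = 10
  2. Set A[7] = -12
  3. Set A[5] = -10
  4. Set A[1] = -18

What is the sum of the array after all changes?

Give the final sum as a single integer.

Initial sum: 82
Change 1: A[0] -1 -> 10, delta = 11, sum = 93
Change 2: A[7] 20 -> -12, delta = -32, sum = 61
Change 3: A[5] -7 -> -10, delta = -3, sum = 58
Change 4: A[1] -20 -> -18, delta = 2, sum = 60

Answer: 60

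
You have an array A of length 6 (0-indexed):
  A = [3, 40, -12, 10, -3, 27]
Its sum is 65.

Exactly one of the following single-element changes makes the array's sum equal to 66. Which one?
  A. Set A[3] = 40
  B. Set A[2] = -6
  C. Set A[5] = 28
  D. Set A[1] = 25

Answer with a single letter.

Answer: C

Derivation:
Option A: A[3] 10->40, delta=30, new_sum=65+(30)=95
Option B: A[2] -12->-6, delta=6, new_sum=65+(6)=71
Option C: A[5] 27->28, delta=1, new_sum=65+(1)=66 <-- matches target
Option D: A[1] 40->25, delta=-15, new_sum=65+(-15)=50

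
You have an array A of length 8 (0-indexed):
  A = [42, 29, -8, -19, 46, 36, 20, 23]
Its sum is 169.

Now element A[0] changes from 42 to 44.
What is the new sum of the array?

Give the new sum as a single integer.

Old value at index 0: 42
New value at index 0: 44
Delta = 44 - 42 = 2
New sum = old_sum + delta = 169 + (2) = 171

Answer: 171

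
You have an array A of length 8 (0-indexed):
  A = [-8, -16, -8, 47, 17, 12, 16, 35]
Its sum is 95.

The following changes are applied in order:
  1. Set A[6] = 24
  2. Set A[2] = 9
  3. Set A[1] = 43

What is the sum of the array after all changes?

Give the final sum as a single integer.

Initial sum: 95
Change 1: A[6] 16 -> 24, delta = 8, sum = 103
Change 2: A[2] -8 -> 9, delta = 17, sum = 120
Change 3: A[1] -16 -> 43, delta = 59, sum = 179

Answer: 179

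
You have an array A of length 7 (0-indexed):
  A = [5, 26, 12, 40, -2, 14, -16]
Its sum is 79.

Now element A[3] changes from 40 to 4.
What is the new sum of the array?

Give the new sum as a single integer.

Old value at index 3: 40
New value at index 3: 4
Delta = 4 - 40 = -36
New sum = old_sum + delta = 79 + (-36) = 43

Answer: 43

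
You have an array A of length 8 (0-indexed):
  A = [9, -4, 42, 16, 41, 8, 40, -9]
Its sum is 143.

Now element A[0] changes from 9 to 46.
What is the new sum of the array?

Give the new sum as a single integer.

Answer: 180

Derivation:
Old value at index 0: 9
New value at index 0: 46
Delta = 46 - 9 = 37
New sum = old_sum + delta = 143 + (37) = 180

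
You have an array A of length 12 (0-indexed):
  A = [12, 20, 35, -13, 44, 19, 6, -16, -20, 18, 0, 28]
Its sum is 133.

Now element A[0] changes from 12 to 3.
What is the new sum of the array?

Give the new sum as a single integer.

Old value at index 0: 12
New value at index 0: 3
Delta = 3 - 12 = -9
New sum = old_sum + delta = 133 + (-9) = 124

Answer: 124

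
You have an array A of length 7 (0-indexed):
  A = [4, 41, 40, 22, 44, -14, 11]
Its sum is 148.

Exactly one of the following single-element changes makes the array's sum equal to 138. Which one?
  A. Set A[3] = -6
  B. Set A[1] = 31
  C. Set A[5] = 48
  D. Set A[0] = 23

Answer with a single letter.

Answer: B

Derivation:
Option A: A[3] 22->-6, delta=-28, new_sum=148+(-28)=120
Option B: A[1] 41->31, delta=-10, new_sum=148+(-10)=138 <-- matches target
Option C: A[5] -14->48, delta=62, new_sum=148+(62)=210
Option D: A[0] 4->23, delta=19, new_sum=148+(19)=167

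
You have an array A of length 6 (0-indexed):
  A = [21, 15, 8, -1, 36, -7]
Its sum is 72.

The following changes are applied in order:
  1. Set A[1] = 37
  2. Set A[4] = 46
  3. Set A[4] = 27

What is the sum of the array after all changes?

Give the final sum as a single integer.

Initial sum: 72
Change 1: A[1] 15 -> 37, delta = 22, sum = 94
Change 2: A[4] 36 -> 46, delta = 10, sum = 104
Change 3: A[4] 46 -> 27, delta = -19, sum = 85

Answer: 85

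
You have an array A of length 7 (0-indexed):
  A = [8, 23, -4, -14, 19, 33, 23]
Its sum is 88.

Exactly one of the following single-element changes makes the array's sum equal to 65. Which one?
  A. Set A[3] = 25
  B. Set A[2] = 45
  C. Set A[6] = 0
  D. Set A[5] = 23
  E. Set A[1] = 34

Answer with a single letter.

Option A: A[3] -14->25, delta=39, new_sum=88+(39)=127
Option B: A[2] -4->45, delta=49, new_sum=88+(49)=137
Option C: A[6] 23->0, delta=-23, new_sum=88+(-23)=65 <-- matches target
Option D: A[5] 33->23, delta=-10, new_sum=88+(-10)=78
Option E: A[1] 23->34, delta=11, new_sum=88+(11)=99

Answer: C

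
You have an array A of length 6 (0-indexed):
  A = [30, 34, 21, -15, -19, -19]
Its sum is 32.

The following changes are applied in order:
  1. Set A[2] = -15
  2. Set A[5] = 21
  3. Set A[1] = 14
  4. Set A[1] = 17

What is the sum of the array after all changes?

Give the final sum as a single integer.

Initial sum: 32
Change 1: A[2] 21 -> -15, delta = -36, sum = -4
Change 2: A[5] -19 -> 21, delta = 40, sum = 36
Change 3: A[1] 34 -> 14, delta = -20, sum = 16
Change 4: A[1] 14 -> 17, delta = 3, sum = 19

Answer: 19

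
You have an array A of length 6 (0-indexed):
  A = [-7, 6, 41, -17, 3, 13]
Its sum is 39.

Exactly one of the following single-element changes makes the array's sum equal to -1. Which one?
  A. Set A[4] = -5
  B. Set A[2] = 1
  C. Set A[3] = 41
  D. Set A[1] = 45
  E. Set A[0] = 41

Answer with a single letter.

Option A: A[4] 3->-5, delta=-8, new_sum=39+(-8)=31
Option B: A[2] 41->1, delta=-40, new_sum=39+(-40)=-1 <-- matches target
Option C: A[3] -17->41, delta=58, new_sum=39+(58)=97
Option D: A[1] 6->45, delta=39, new_sum=39+(39)=78
Option E: A[0] -7->41, delta=48, new_sum=39+(48)=87

Answer: B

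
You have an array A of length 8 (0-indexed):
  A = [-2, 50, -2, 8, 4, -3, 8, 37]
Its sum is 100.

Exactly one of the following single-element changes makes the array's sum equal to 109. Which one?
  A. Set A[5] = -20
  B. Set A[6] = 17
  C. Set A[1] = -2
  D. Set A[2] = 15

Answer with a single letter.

Option A: A[5] -3->-20, delta=-17, new_sum=100+(-17)=83
Option B: A[6] 8->17, delta=9, new_sum=100+(9)=109 <-- matches target
Option C: A[1] 50->-2, delta=-52, new_sum=100+(-52)=48
Option D: A[2] -2->15, delta=17, new_sum=100+(17)=117

Answer: B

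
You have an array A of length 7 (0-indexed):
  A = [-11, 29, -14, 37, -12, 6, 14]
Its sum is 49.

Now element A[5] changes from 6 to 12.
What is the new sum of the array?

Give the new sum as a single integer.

Old value at index 5: 6
New value at index 5: 12
Delta = 12 - 6 = 6
New sum = old_sum + delta = 49 + (6) = 55

Answer: 55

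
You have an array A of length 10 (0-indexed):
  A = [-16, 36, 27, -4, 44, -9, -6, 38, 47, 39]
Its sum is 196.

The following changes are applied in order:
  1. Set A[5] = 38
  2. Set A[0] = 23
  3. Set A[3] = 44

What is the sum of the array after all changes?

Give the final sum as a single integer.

Initial sum: 196
Change 1: A[5] -9 -> 38, delta = 47, sum = 243
Change 2: A[0] -16 -> 23, delta = 39, sum = 282
Change 3: A[3] -4 -> 44, delta = 48, sum = 330

Answer: 330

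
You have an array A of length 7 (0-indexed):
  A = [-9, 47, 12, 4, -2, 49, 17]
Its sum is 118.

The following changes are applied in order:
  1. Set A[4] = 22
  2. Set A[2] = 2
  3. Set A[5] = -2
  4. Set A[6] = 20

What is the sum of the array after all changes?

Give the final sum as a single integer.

Initial sum: 118
Change 1: A[4] -2 -> 22, delta = 24, sum = 142
Change 2: A[2] 12 -> 2, delta = -10, sum = 132
Change 3: A[5] 49 -> -2, delta = -51, sum = 81
Change 4: A[6] 17 -> 20, delta = 3, sum = 84

Answer: 84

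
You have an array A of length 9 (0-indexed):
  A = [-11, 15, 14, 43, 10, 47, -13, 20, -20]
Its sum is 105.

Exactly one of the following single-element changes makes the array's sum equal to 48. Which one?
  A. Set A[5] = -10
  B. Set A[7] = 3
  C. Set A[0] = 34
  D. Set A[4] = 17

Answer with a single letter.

Option A: A[5] 47->-10, delta=-57, new_sum=105+(-57)=48 <-- matches target
Option B: A[7] 20->3, delta=-17, new_sum=105+(-17)=88
Option C: A[0] -11->34, delta=45, new_sum=105+(45)=150
Option D: A[4] 10->17, delta=7, new_sum=105+(7)=112

Answer: A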